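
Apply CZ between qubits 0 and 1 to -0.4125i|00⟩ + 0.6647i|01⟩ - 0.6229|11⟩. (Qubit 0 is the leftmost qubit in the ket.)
-0.4125i|00⟩ + 0.6647i|01⟩ + 0.6229|11⟩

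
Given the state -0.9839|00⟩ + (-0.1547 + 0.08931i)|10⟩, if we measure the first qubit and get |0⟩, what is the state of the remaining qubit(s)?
-|0⟩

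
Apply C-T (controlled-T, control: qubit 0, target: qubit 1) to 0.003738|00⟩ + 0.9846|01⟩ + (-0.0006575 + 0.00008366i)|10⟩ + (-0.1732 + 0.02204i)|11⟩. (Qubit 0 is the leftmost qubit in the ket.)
0.003738|00⟩ + 0.9846|01⟩ + (-0.0006575 + 0.00008366i)|10⟩ + (-0.1381 - 0.1069i)|11⟩

C-T leaves the control-|0⟩ kets |00⟩, |01⟩ unchanged and applies T to qubit 1 on the control-|1⟩ pair (|10⟩, |11⟩).
T = [[1, 0], [0, (1/√2 + (1/√2)i)]].
With a = amp(|10⟩) = (-0.0006575 + 0.00008366i) and b = amp(|11⟩) = (-0.1732 + 0.02204i):
new amp(|10⟩) = (1)·a = (-0.0006575 + 0.00008366i)
new amp(|11⟩) = (1/√2 + (1/√2)i)·b = (-0.1381 - 0.1069i)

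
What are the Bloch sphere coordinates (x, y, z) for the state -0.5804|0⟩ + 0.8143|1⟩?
(-0.9452, 0, -0.3262)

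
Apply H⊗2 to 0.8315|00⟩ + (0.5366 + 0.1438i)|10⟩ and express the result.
(0.6841 + 0.0719i)|00⟩ + (0.6841 + 0.0719i)|01⟩ + (0.1475 - 0.0719i)|10⟩ + (0.1475 - 0.0719i)|11⟩

H⊗2 gives amp(|y⟩) = (1/2) Σ_x (−1)^(x·y) amp(|x⟩), where x·y is the number of positions in which both x and y have a 1.
|00⟩: (0.8315 + (0.5366 + 0.1438i))/2 = (0.6841 + 0.0719i)
|01⟩: (0.8315 + (0.5366 + 0.1438i))/2 = (0.6841 + 0.0719i)
|10⟩: (0.8315 - (0.5366 + 0.1438i))/2 = (0.1475 - 0.0719i)
|11⟩: (0.8315 - (0.5366 + 0.1438i))/2 = (0.1475 - 0.0719i)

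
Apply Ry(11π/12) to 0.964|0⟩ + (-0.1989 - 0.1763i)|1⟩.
(0.323 + 0.1748i)|0⟩ + (0.9298 - 0.02301i)|1⟩

Ry(11π/12) = [[cos(θ/2), −sin(θ/2)], [sin(θ/2), cos(θ/2)]]; θ = 11π/12, cos(θ/2) ≈ 0.130526, sin(θ/2) ≈ 0.991445.
With a = amp(|0⟩) = 0.964 and b = amp(|1⟩) = (-0.1989 - 0.1763i):
new amp(|0⟩) = (0.130526)·a + (-0.991445)·b = (0.323 + 0.1748i)
new amp(|1⟩) = (0.991445)·a + (0.130526)·b = (0.9298 - 0.02301i)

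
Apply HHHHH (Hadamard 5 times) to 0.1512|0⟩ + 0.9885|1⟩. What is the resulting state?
0.8059|0⟩ - 0.5921|1⟩

H² = I, so H^5 = H: a single Hadamard. With (a, b) = (0.1512, 0.9885), H gives ((a + b)/√2, (a − b)/√2) = (0.8059, -0.5921).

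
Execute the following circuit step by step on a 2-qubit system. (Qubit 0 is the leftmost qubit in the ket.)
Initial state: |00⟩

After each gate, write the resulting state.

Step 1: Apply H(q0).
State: 1/√2|00⟩ + 1/√2|10⟩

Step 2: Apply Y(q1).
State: (1/√2)i|01⟩ + (1/√2)i|11⟩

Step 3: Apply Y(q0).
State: 1/√2|01⟩ - 1/√2|11⟩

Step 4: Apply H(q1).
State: 1/2|00⟩ - 1/2|01⟩ - 1/2|10⟩ + 1/2|11⟩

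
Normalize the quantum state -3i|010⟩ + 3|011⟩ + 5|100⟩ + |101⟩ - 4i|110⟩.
-0.3873i|010⟩ + 0.3873|011⟩ + 0.6455|100⟩ + 0.1291|101⟩ - 0.5164i|110⟩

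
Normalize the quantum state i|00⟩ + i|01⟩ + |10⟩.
(1/√3)i|00⟩ + (1/√3)i|01⟩ + 1/√3|10⟩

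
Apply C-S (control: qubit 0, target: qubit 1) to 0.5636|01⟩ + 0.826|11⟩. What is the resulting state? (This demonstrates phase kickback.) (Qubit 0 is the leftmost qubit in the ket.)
0.5636|01⟩ + 0.826i|11⟩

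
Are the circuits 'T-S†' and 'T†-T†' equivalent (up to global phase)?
No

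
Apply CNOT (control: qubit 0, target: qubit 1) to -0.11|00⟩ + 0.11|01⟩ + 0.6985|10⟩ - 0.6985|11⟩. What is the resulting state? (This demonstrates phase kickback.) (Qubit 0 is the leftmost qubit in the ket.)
-0.11|00⟩ + 0.11|01⟩ - 0.6985|10⟩ + 0.6985|11⟩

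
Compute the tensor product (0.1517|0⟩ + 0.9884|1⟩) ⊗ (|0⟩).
0.1517|00⟩ + 0.9884|10⟩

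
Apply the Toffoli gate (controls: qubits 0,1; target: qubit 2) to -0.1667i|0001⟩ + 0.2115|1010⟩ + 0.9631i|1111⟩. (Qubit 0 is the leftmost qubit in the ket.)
-0.1667i|0001⟩ + 0.2115|1010⟩ + 0.9631i|1101⟩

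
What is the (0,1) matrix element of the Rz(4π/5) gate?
0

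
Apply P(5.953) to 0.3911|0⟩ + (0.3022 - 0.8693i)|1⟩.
0.3911|0⟩ + (0.004033 - 0.9203i)|1⟩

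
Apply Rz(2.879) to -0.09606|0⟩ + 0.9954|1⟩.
(-0.01258 + 0.09523i)|0⟩ + (0.1303 + 0.9868i)|1⟩

Rz(2.879) = [[e^(−iθ/2), 0], [0, e^(iθ/2)]] with e^(±iθ/2) = cos(θ/2) ± i·sin(θ/2); θ = 2.879, cos(θ/2) ≈ 0.130919, sin(θ/2) ≈ 0.991393.
With a = amp(|0⟩) = -0.09606 and b = amp(|1⟩) = 0.9954:
new amp(|0⟩) = (0.130919 - 0.991393i)·a = (-0.01258 + 0.09523i)
new amp(|1⟩) = (0.130919 + 0.991393i)·b = (0.1303 + 0.9868i)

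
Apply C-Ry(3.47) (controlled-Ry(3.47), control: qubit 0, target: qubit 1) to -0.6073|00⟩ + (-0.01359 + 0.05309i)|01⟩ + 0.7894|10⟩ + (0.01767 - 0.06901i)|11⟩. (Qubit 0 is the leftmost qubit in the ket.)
-0.6073|00⟩ + (-0.01359 + 0.05309i)|01⟩ + (-0.1465 + 0.06808i)|10⟩ + (0.7759 + 0.01128i)|11⟩

C-Ry(3.47) leaves the control-|0⟩ kets |00⟩, |01⟩ unchanged and applies Ry(3.47) to qubit 1 on the control-|1⟩ pair (|10⟩, |11⟩).
Ry(3.47) = [[cos(θ/2), −sin(θ/2)], [sin(θ/2), cos(θ/2)]]; θ = 3.47, cos(θ/2) ≈ -0.163467, sin(θ/2) ≈ 0.986549.
With a = amp(|10⟩) = 0.7894 and b = amp(|11⟩) = (0.01767 - 0.06901i):
new amp(|10⟩) = (-0.163467)·a + (-0.986549)·b = (-0.1465 + 0.06808i)
new amp(|11⟩) = (0.986549)·a + (-0.163467)·b = (0.7759 + 0.01128i)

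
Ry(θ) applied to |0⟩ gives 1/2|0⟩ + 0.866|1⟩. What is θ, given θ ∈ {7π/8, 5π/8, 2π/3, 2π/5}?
2π/3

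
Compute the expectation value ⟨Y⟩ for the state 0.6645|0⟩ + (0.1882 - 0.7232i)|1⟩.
-0.9611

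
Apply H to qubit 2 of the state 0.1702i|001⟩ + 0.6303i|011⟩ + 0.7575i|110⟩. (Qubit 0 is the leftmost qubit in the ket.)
0.1203i|000⟩ - 0.1203i|001⟩ + 0.4457i|010⟩ - 0.4457i|011⟩ + 0.5356i|110⟩ + 0.5356i|111⟩

H on qubit 2 mixes each pair of kets that differ only in qubit 2: amplitudes (a, b) of (|…0…⟩, |…1…⟩) become ((a + b)/√2, (a − b)/√2). Kets absent from the input have amplitude 0.
(|000⟩, |001⟩): (a, b) = (0, 0.1702i) → (0.1203i, -0.1203i)
(|010⟩, |011⟩): (a, b) = (0, 0.6303i) → (0.4457i, -0.4457i)
(|110⟩, |111⟩): (a, b) = (0.7575i, 0) → (0.5356i, 0.5356i)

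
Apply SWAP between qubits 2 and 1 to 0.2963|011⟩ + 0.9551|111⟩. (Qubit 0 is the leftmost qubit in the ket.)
0.2963|011⟩ + 0.9551|111⟩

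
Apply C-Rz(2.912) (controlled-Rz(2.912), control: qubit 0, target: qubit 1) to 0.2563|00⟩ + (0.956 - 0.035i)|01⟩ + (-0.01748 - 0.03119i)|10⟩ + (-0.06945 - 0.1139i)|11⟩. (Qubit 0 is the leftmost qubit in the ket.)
0.2563|00⟩ + (0.956 - 0.035i)|01⟩ + (-0.03299 + 0.01379i)|10⟩ + (0.1052 - 0.08204i)|11⟩

C-Rz(2.912) leaves the control-|0⟩ kets |00⟩, |01⟩ unchanged and applies Rz(2.912) to qubit 1 on the control-|1⟩ pair (|10⟩, |11⟩).
Rz(2.912) = [[e^(−iθ/2), 0], [0, e^(iθ/2)]] with e^(±iθ/2) = cos(θ/2) ± i·sin(θ/2); θ = 2.912, cos(θ/2) ≈ 0.114544, sin(θ/2) ≈ 0.993418.
With a = amp(|10⟩) = (-0.01748 - 0.03119i) and b = amp(|11⟩) = (-0.06945 - 0.1139i):
new amp(|10⟩) = (0.114544 - 0.993418i)·a = (-0.03299 + 0.01379i)
new amp(|11⟩) = (0.114544 + 0.993418i)·b = (0.1052 - 0.08204i)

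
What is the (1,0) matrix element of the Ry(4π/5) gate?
0.9511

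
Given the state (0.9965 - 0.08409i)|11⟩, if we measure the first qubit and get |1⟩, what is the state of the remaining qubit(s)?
(0.9965 - 0.08409i)|1⟩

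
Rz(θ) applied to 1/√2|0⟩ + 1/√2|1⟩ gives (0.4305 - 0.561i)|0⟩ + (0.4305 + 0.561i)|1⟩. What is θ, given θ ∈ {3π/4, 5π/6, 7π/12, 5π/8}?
7π/12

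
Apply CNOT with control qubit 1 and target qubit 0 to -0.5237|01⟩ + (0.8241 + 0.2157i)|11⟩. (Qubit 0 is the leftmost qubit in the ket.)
(0.8241 + 0.2157i)|01⟩ - 0.5237|11⟩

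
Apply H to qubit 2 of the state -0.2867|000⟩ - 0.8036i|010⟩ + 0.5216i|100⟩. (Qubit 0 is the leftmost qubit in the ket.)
-0.2027|000⟩ - 0.2027|001⟩ - 0.5682i|010⟩ - 0.5682i|011⟩ + 0.3688i|100⟩ + 0.3688i|101⟩

H on qubit 2 mixes each pair of kets that differ only in qubit 2: amplitudes (a, b) of (|…0…⟩, |…1…⟩) become ((a + b)/√2, (a − b)/√2). Kets absent from the input have amplitude 0.
(|000⟩, |001⟩): (a, b) = (-0.2867, 0) → (-0.2027, -0.2027)
(|010⟩, |011⟩): (a, b) = (-0.8036i, 0) → (-0.5682i, -0.5682i)
(|100⟩, |101⟩): (a, b) = (0.5216i, 0) → (0.3688i, 0.3688i)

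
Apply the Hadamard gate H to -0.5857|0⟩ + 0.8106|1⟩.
0.159|0⟩ - 0.9873|1⟩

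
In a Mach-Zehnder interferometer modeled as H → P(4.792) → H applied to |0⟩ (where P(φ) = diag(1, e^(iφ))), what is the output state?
(0.5398 - 0.4984i)|0⟩ + (0.4602 + 0.4984i)|1⟩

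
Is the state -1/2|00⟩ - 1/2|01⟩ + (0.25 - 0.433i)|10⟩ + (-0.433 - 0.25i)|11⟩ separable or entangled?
Entangled

Writing the state as a|00⟩ + b|01⟩ + c|10⟩ + d|11⟩, it is a product state iff ad − bc = 0.
Here (a, b, c, d) = (-1/2, -1/2, (0.25 - 0.433i), (-0.433 - 0.25i)): ad − bc = (-1/2)(-0.433 - 0.25i) − (-1/2)(0.25 - 0.433i) = (0.3415 - 0.0915i) ≠ 0, so the state is entangled.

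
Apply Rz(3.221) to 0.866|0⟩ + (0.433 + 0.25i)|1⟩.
(-0.03437 - 0.8653i)|0⟩ + (-0.267 + 0.4227i)|1⟩

Rz(3.221) = [[e^(−iθ/2), 0], [0, e^(iθ/2)]] with e^(±iθ/2) = cos(θ/2) ± i·sin(θ/2); θ = 3.221, cos(θ/2) ≈ -0.0396932, sin(θ/2) ≈ 0.999212.
With a = amp(|0⟩) = 0.866 and b = amp(|1⟩) = (0.433 + 0.25i):
new amp(|0⟩) = (-0.0396932 - 0.999212i)·a = (-0.03437 - 0.8653i)
new amp(|1⟩) = (-0.0396932 + 0.999212i)·b = (-0.267 + 0.4227i)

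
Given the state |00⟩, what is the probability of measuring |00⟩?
1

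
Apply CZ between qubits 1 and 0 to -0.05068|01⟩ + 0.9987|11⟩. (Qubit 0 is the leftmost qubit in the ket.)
-0.05068|01⟩ - 0.9987|11⟩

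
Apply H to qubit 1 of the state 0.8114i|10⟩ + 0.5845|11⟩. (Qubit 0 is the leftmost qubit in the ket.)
(0.4133 + 0.5737i)|10⟩ + (-0.4133 + 0.5737i)|11⟩

H on qubit 1 mixes each pair of kets that differ only in qubit 1: amplitudes (a, b) of (|…0…⟩, |…1…⟩) become ((a + b)/√2, (a − b)/√2). Kets absent from the input have amplitude 0.
(|10⟩, |11⟩): (a, b) = (0.8114i, 0.5845) → ((0.4133 + 0.5737i), (-0.4133 + 0.5737i))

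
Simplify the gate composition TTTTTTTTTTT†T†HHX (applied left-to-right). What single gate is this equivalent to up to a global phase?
X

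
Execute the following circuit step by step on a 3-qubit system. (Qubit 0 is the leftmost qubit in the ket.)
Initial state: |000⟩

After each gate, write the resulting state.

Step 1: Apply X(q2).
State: |001⟩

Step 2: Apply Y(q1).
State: i|011⟩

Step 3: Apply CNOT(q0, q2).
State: i|011⟩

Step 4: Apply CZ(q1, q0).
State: i|011⟩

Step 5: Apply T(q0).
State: i|011⟩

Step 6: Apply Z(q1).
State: -i|011⟩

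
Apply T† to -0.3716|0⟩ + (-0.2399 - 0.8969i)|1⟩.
-0.3716|0⟩ + (-0.8038 - 0.4646i)|1⟩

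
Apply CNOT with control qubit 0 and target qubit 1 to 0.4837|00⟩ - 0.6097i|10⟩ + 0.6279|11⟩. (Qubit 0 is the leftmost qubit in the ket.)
0.4837|00⟩ + 0.6279|10⟩ - 0.6097i|11⟩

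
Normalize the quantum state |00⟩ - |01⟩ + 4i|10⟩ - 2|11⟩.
0.2132|00⟩ - 0.2132|01⟩ + 0.8528i|10⟩ - 0.4264|11⟩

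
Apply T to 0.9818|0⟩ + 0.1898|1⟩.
0.9818|0⟩ + (0.1342 + 0.1342i)|1⟩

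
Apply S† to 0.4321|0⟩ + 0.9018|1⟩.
0.4321|0⟩ - 0.9018i|1⟩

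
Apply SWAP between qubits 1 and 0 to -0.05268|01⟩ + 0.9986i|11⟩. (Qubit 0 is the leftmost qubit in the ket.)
-0.05268|10⟩ + 0.9986i|11⟩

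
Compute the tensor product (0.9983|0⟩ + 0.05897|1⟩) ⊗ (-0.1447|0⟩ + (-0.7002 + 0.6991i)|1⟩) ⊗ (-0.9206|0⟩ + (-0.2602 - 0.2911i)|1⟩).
0.133|000⟩ + (0.03759 + 0.04205i)|001⟩ + (0.6435 - 0.6425i)|010⟩ + (0.385 + 0.02189i)|011⟩ + 0.007855|100⟩ + (0.00222 + 0.002484i)|101⟩ + (0.03801 - 0.03795i)|110⟩ + (0.02274 + 0.001293i)|111⟩

amp(|b₁b₂…⟩) = product of the factor amplitudes for bits b₁, b₂, …; only kets whose every factor amplitude is nonzero survive.
|000⟩: (0.9983)(-0.1447)(-0.9206) = 0.133
|001⟩: (0.9983)(-0.1447)(-0.2602 - 0.2911i) = (0.03759 + 0.04205i)
|010⟩: (0.9983)(-0.7002 + 0.6991i)(-0.9206) = (0.6435 - 0.6425i)
|011⟩: (0.9983)(-0.7002 + 0.6991i)(-0.2602 - 0.2911i) = (0.385 + 0.02189i)
|100⟩: (0.05897)(-0.1447)(-0.9206) = 0.007855
|101⟩: (0.05897)(-0.1447)(-0.2602 - 0.2911i) = (0.00222 + 0.002484i)
|110⟩: (0.05897)(-0.7002 + 0.6991i)(-0.9206) = (0.03801 - 0.03795i)
|111⟩: (0.05897)(-0.7002 + 0.6991i)(-0.2602 - 0.2911i) = (0.02274 + 0.001293i)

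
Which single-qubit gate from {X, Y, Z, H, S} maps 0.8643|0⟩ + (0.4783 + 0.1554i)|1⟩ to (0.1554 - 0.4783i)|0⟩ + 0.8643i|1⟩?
Y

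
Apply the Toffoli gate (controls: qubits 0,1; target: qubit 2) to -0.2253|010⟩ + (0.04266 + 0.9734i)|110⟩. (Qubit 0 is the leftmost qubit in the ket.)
-0.2253|010⟩ + (0.04266 + 0.9734i)|111⟩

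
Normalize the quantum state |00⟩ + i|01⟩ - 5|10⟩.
0.1925|00⟩ + 0.1925i|01⟩ - 0.9623|10⟩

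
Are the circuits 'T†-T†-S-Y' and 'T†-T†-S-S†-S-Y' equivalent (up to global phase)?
Yes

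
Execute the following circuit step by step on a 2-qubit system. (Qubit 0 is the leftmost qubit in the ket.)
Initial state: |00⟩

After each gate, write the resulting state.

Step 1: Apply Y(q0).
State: i|10⟩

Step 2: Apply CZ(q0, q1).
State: i|10⟩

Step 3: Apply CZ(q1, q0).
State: i|10⟩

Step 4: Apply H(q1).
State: (1/√2)i|10⟩ + (1/√2)i|11⟩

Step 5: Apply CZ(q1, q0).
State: (1/√2)i|10⟩ - (1/√2)i|11⟩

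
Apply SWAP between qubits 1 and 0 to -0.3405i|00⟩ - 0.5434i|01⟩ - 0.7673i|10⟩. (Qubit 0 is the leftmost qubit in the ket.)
-0.3405i|00⟩ - 0.7673i|01⟩ - 0.5434i|10⟩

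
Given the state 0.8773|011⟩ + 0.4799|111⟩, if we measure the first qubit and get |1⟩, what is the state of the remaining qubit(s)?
|11⟩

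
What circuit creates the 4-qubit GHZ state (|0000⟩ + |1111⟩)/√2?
H(q0) → CNOT(q0,q1) → CNOT(q0,q2) → CNOT(q0,q3)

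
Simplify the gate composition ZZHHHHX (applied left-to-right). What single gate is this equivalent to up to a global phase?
X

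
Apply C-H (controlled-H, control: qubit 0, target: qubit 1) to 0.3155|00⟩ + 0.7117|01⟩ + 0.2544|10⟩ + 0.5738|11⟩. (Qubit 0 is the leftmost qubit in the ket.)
0.3155|00⟩ + 0.7117|01⟩ + 0.5856|10⟩ - 0.2258|11⟩

C-H leaves the control-|0⟩ kets |00⟩, |01⟩ unchanged and applies H to qubit 1 on the control-|1⟩ pair (|10⟩, |11⟩).
H = [[1/√2, 1/√2], [1/√2, -1/√2]].
With a = amp(|10⟩) = 0.2544 and b = amp(|11⟩) = 0.5738:
new amp(|10⟩) = (1/√2)·a + (1/√2)·b = 0.5856
new amp(|11⟩) = (1/√2)·a + (-1/√2)·b = -0.2258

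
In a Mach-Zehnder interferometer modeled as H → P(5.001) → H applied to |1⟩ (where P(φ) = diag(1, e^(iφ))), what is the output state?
(0.3577 + 0.4793i)|0⟩ + (0.6423 - 0.4793i)|1⟩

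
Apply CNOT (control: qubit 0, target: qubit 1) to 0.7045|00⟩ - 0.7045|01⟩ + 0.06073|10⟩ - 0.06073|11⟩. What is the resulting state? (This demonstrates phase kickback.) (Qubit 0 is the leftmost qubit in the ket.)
0.7045|00⟩ - 0.7045|01⟩ - 0.06073|10⟩ + 0.06073|11⟩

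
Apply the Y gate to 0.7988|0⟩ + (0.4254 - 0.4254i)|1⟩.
(-0.4254 - 0.4254i)|0⟩ + 0.7988i|1⟩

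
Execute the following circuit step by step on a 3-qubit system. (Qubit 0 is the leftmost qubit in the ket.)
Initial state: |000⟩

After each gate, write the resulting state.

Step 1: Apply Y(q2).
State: i|001⟩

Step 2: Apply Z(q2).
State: -i|001⟩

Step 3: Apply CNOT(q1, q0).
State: -i|001⟩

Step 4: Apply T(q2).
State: (1/√2 - (1/√2)i)|001⟩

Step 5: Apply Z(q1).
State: (1/√2 - (1/√2)i)|001⟩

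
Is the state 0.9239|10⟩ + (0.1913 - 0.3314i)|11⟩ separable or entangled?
Separable

Writing the state as a|00⟩ + b|01⟩ + c|10⟩ + d|11⟩, it is a product state iff ad − bc = 0.
Here (a, b, c, d) = (0, 0, 0.9239, (0.1913 - 0.3314i)): ad − bc = (0)(0.1913 - 0.3314i) − (0)(0.9239) = 0, so the state is separable.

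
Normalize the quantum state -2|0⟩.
-|0⟩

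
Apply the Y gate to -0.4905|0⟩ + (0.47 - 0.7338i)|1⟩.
(-0.7338 - 0.47i)|0⟩ - 0.4905i|1⟩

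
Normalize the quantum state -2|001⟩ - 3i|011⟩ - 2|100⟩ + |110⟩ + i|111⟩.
-0.4588|001⟩ - 0.6882i|011⟩ - 0.4588|100⟩ + 0.2294|110⟩ + 0.2294i|111⟩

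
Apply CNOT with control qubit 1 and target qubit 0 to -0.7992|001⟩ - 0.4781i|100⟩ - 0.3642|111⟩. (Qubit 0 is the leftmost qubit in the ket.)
-0.7992|001⟩ - 0.3642|011⟩ - 0.4781i|100⟩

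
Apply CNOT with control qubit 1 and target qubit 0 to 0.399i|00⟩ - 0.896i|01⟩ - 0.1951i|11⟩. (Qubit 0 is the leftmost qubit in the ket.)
0.399i|00⟩ - 0.1951i|01⟩ - 0.896i|11⟩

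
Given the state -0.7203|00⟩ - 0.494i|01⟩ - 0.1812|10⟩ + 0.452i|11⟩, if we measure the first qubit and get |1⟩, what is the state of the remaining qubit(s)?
-0.3721|0⟩ + 0.9282i|1⟩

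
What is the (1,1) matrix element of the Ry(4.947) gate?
-0.785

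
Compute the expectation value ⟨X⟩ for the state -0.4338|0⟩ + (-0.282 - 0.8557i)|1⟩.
0.2447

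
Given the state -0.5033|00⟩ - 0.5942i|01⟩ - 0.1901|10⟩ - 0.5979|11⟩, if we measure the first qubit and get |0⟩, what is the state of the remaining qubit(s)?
-0.6463|0⟩ - 0.7631i|1⟩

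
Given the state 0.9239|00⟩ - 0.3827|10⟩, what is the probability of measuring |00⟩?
0.8536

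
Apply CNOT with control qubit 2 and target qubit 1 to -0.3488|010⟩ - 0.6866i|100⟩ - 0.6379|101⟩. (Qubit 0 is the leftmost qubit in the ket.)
-0.3488|010⟩ - 0.6866i|100⟩ - 0.6379|111⟩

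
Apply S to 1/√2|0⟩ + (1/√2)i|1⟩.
1/√2|0⟩ - 1/√2|1⟩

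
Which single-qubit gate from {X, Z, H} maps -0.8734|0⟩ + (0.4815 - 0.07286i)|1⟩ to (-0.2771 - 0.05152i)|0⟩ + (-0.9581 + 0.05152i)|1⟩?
H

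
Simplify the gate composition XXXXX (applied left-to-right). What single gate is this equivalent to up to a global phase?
X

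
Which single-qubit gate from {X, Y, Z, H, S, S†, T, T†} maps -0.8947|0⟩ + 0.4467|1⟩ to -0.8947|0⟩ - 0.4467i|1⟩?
S†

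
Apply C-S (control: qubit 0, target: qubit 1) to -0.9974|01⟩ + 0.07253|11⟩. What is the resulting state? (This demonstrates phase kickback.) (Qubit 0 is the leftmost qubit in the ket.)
-0.9974|01⟩ + 0.07253i|11⟩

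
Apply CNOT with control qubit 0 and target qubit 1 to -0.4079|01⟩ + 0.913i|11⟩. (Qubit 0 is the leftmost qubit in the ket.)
-0.4079|01⟩ + 0.913i|10⟩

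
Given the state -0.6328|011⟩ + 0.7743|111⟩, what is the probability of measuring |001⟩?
0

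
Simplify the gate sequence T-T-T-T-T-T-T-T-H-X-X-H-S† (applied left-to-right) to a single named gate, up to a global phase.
S†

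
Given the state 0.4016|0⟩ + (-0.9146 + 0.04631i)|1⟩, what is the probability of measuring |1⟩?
0.8386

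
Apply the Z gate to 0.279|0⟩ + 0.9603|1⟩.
0.279|0⟩ - 0.9603|1⟩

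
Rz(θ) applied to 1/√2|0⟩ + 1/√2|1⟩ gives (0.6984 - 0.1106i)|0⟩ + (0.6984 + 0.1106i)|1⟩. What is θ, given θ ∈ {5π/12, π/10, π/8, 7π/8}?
π/10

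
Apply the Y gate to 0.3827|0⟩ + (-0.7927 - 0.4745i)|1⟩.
(-0.4745 + 0.7927i)|0⟩ + 0.3827i|1⟩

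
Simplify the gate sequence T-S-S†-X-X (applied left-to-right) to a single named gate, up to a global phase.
T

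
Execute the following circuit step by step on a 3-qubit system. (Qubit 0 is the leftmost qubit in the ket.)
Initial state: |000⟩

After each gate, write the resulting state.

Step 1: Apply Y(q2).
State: i|001⟩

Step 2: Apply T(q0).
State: i|001⟩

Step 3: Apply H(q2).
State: (1/√2)i|000⟩ - (1/√2)i|001⟩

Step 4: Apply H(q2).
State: i|001⟩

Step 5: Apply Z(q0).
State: i|001⟩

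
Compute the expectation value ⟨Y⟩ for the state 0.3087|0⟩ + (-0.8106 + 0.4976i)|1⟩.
0.3072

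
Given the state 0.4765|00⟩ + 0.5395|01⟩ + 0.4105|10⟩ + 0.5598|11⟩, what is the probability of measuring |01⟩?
0.2911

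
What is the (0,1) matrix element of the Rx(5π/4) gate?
-0.9239i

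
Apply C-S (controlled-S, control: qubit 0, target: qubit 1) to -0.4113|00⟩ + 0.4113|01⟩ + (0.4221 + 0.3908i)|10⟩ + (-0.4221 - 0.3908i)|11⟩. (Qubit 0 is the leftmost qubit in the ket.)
-0.4113|00⟩ + 0.4113|01⟩ + (0.4221 + 0.3908i)|10⟩ + (0.3908 - 0.4221i)|11⟩

C-S leaves the control-|0⟩ kets |00⟩, |01⟩ unchanged and applies S to qubit 1 on the control-|1⟩ pair (|10⟩, |11⟩).
S = [[1, 0], [0, i]].
With a = amp(|10⟩) = (0.4221 + 0.3908i) and b = amp(|11⟩) = (-0.4221 - 0.3908i):
new amp(|10⟩) = (1)·a = (0.4221 + 0.3908i)
new amp(|11⟩) = (i)·b = (0.3908 - 0.4221i)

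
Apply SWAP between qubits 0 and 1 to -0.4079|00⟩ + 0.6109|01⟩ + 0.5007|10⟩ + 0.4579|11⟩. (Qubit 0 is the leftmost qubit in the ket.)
-0.4079|00⟩ + 0.5007|01⟩ + 0.6109|10⟩ + 0.4579|11⟩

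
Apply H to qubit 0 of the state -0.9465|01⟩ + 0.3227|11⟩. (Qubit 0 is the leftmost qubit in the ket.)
-0.4411|01⟩ - 0.8975|11⟩

H on qubit 0 mixes each pair of kets that differ only in qubit 0: amplitudes (a, b) of (|…0…⟩, |…1…⟩) become ((a + b)/√2, (a − b)/√2). Kets absent from the input have amplitude 0.
(|01⟩, |11⟩): (a, b) = (-0.9465, 0.3227) → (-0.4411, -0.8975)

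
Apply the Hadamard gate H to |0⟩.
1/√2|0⟩ + 1/√2|1⟩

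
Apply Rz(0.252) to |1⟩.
(0.9921 + 0.1257i)|1⟩

Rz(0.252) = [[e^(−iθ/2), 0], [0, e^(iθ/2)]] with e^(±iθ/2) = cos(θ/2) ± i·sin(θ/2); θ = 0.252, cos(θ/2) ≈ 0.992072, sin(θ/2) ≈ 0.125667.
With a = amp(|0⟩) = 0 and b = amp(|1⟩) = 1:
new amp(|0⟩) = (0.992072 - 0.125667i)·a = 0
new amp(|1⟩) = (0.992072 + 0.125667i)·b = (0.9921 + 0.1257i)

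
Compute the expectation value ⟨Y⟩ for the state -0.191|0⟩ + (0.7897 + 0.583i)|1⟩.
-0.2227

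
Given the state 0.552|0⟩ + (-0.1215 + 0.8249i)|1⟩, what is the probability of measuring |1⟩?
0.6952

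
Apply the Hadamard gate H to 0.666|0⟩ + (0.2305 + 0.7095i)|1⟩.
(0.6339 + 0.5017i)|0⟩ + (0.3079 - 0.5017i)|1⟩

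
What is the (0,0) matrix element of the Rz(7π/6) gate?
(-0.2588 - 0.9659i)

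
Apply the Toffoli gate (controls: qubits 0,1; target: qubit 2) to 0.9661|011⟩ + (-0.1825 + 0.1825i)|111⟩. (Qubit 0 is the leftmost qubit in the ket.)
0.9661|011⟩ + (-0.1825 + 0.1825i)|110⟩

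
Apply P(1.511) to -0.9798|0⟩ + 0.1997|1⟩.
-0.9798|0⟩ + (0.01193 + 0.1993i)|1⟩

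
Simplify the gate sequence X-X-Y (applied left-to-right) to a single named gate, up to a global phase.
Y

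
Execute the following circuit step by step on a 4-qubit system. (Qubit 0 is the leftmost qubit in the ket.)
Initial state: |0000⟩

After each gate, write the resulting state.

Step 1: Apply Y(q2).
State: i|0010⟩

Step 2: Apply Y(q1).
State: -|0110⟩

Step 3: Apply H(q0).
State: -1/√2|0110⟩ - 1/√2|1110⟩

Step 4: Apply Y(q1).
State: (1/√2)i|0010⟩ + (1/√2)i|1010⟩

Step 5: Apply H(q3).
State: (1/2)i|0010⟩ + (1/2)i|0011⟩ + (1/2)i|1010⟩ + (1/2)i|1011⟩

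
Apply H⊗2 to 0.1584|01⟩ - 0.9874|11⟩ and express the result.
-0.4145|00⟩ + 0.4145|01⟩ + 0.5729|10⟩ - 0.5729|11⟩

H⊗2 gives amp(|y⟩) = (1/2) Σ_x (−1)^(x·y) amp(|x⟩), where x·y is the number of positions in which both x and y have a 1.
|00⟩: (0.1584 - 0.9874)/2 = -0.4145
|01⟩: (-0.1584 + 0.9874)/2 = 0.4145
|10⟩: (0.1584 + 0.9874)/2 = 0.5729
|11⟩: (-0.1584 - 0.9874)/2 = -0.5729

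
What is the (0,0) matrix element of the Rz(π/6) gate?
(0.9659 - 0.2588i)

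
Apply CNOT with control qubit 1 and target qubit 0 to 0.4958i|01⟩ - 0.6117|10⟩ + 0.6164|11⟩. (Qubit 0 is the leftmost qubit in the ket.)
0.6164|01⟩ - 0.6117|10⟩ + 0.4958i|11⟩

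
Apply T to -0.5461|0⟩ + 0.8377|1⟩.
-0.5461|0⟩ + (0.5923 + 0.5923i)|1⟩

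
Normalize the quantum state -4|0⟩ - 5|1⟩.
-0.6247|0⟩ - 0.7809|1⟩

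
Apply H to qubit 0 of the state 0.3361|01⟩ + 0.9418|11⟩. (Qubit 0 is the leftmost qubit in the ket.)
0.9036|01⟩ - 0.4283|11⟩

H on qubit 0 mixes each pair of kets that differ only in qubit 0: amplitudes (a, b) of (|…0…⟩, |…1…⟩) become ((a + b)/√2, (a − b)/√2). Kets absent from the input have amplitude 0.
(|01⟩, |11⟩): (a, b) = (0.3361, 0.9418) → (0.9036, -0.4283)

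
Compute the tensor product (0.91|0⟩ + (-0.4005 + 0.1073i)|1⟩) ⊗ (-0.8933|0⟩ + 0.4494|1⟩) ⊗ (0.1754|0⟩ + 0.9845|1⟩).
-0.1426|000⟩ - 0.8003|001⟩ + 0.07173|010⟩ + 0.4026|011⟩ + (0.06275 - 0.01681i)|100⟩ + (0.3522 - 0.09437i)|101⟩ + (-0.03157 + 0.008458i)|110⟩ + (-0.1772 + 0.04747i)|111⟩

amp(|b₁b₂…⟩) = product of the factor amplitudes for bits b₁, b₂, …; only kets whose every factor amplitude is nonzero survive.
|000⟩: (0.91)(-0.8933)(0.1754) = -0.1426
|001⟩: (0.91)(-0.8933)(0.9845) = -0.8003
|010⟩: (0.91)(0.4494)(0.1754) = 0.07173
|011⟩: (0.91)(0.4494)(0.9845) = 0.4026
|100⟩: (-0.4005 + 0.1073i)(-0.8933)(0.1754) = (0.06275 - 0.01681i)
|101⟩: (-0.4005 + 0.1073i)(-0.8933)(0.9845) = (0.3522 - 0.09437i)
|110⟩: (-0.4005 + 0.1073i)(0.4494)(0.1754) = (-0.03157 + 0.008458i)
|111⟩: (-0.4005 + 0.1073i)(0.4494)(0.9845) = (-0.1772 + 0.04747i)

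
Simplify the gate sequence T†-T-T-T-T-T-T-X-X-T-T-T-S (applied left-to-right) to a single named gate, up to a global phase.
S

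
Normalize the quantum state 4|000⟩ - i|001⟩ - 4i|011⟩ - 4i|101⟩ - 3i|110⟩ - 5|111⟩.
0.4391|000⟩ - 0.1098i|001⟩ - 0.4391i|011⟩ - 0.4391i|101⟩ - 0.3293i|110⟩ - 0.5488|111⟩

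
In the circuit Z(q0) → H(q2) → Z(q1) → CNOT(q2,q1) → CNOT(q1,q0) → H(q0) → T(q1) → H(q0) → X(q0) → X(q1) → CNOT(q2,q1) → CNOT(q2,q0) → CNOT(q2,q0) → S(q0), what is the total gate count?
14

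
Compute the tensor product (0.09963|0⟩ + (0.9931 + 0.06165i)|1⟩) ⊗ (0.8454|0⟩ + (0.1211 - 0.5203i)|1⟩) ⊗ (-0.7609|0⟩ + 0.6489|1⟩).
-0.06409|000⟩ + 0.05466|001⟩ + (-0.00918 + 0.03944i)|010⟩ + (0.007829 - 0.03364i)|011⟩ + (-0.6388 - 0.03966i)|100⟩ + (0.5448 + 0.03382i)|101⟩ + (-0.1159 + 0.3875i)|110⟩ + (0.09885 - 0.3304i)|111⟩

amp(|b₁b₂…⟩) = product of the factor amplitudes for bits b₁, b₂, …; only kets whose every factor amplitude is nonzero survive.
|000⟩: (0.09963)(0.8454)(-0.7609) = -0.06409
|001⟩: (0.09963)(0.8454)(0.6489) = 0.05466
|010⟩: (0.09963)(0.1211 - 0.5203i)(-0.7609) = (-0.00918 + 0.03944i)
|011⟩: (0.09963)(0.1211 - 0.5203i)(0.6489) = (0.007829 - 0.03364i)
|100⟩: (0.9931 + 0.06165i)(0.8454)(-0.7609) = (-0.6388 - 0.03966i)
|101⟩: (0.9931 + 0.06165i)(0.8454)(0.6489) = (0.5448 + 0.03382i)
|110⟩: (0.9931 + 0.06165i)(0.1211 - 0.5203i)(-0.7609) = (-0.1159 + 0.3875i)
|111⟩: (0.9931 + 0.06165i)(0.1211 - 0.5203i)(0.6489) = (0.09885 - 0.3304i)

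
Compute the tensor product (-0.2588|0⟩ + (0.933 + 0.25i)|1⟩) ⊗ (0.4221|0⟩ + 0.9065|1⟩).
-0.1092|00⟩ - 0.2346|01⟩ + (0.3938 + 0.1055i)|10⟩ + (0.8458 + 0.2266i)|11⟩

amp(|b₁b₂…⟩) = product of the factor amplitudes for bits b₁, b₂, …; only kets whose every factor amplitude is nonzero survive.
|00⟩: (-0.2588)(0.4221) = -0.1092
|01⟩: (-0.2588)(0.9065) = -0.2346
|10⟩: (0.933 + 0.25i)(0.4221) = (0.3938 + 0.1055i)
|11⟩: (0.933 + 0.25i)(0.9065) = (0.8458 + 0.2266i)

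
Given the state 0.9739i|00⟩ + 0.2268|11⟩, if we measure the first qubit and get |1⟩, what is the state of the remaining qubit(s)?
|1⟩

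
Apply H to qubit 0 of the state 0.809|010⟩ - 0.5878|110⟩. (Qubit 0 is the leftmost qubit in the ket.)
0.1564|010⟩ + 0.9877|110⟩

H on qubit 0 mixes each pair of kets that differ only in qubit 0: amplitudes (a, b) of (|…0…⟩, |…1…⟩) become ((a + b)/√2, (a − b)/√2). Kets absent from the input have amplitude 0.
(|010⟩, |110⟩): (a, b) = (0.809, -0.5878) → (0.1564, 0.9877)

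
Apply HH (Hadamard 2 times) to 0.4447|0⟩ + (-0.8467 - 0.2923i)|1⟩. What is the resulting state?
0.4447|0⟩ + (-0.8467 - 0.2923i)|1⟩

H² = I, so an even number of Hadamards cancels: H^2 = I and the state is unchanged.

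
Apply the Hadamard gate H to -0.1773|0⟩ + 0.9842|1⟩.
0.5706|0⟩ - 0.8213|1⟩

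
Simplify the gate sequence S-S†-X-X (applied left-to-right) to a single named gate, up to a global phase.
I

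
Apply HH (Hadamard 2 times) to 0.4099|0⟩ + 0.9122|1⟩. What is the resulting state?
0.4099|0⟩ + 0.9122|1⟩

H² = I, so an even number of Hadamards cancels: H^2 = I and the state is unchanged.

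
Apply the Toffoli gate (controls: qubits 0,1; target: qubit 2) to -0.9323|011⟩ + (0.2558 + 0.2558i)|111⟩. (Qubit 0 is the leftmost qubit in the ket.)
-0.9323|011⟩ + (0.2558 + 0.2558i)|110⟩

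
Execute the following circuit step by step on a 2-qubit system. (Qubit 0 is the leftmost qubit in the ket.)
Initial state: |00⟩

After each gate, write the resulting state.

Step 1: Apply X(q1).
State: |01⟩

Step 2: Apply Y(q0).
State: i|11⟩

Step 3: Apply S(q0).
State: -|11⟩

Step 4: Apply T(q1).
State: (-1/√2 - (1/√2)i)|11⟩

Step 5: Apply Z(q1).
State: (1/√2 + (1/√2)i)|11⟩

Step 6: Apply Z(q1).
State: (-1/√2 - (1/√2)i)|11⟩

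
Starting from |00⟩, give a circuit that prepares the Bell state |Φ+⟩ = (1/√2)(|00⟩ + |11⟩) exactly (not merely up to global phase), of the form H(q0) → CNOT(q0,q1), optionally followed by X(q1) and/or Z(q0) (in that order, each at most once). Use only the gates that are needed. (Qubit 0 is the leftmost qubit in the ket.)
H(q0) → CNOT(q0,q1)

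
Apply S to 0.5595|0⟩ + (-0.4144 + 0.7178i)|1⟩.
0.5595|0⟩ + (-0.7178 - 0.4144i)|1⟩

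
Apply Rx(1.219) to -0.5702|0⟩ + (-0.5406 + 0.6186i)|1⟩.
(-0.1134 + 0.3095i)|0⟩ + (-0.4433 + 0.8336i)|1⟩

Rx(1.219) = [[cos(θ/2), −i·sin(θ/2)], [−i·sin(θ/2), cos(θ/2)]]; θ = 1.219, cos(θ/2) ≈ 0.819934, sin(θ/2) ≈ 0.572458.
With a = amp(|0⟩) = -0.5702 and b = amp(|1⟩) = (-0.5406 + 0.6186i):
new amp(|0⟩) = (0.819934)·a + (-0.572458i)·b = (-0.1134 + 0.3095i)
new amp(|1⟩) = (-0.572458i)·a + (0.819934)·b = (-0.4433 + 0.8336i)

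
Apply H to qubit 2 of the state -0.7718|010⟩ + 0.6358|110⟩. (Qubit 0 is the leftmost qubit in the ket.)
-0.5457|010⟩ - 0.5457|011⟩ + 0.4496|110⟩ + 0.4496|111⟩

H on qubit 2 mixes each pair of kets that differ only in qubit 2: amplitudes (a, b) of (|…0…⟩, |…1…⟩) become ((a + b)/√2, (a − b)/√2). Kets absent from the input have amplitude 0.
(|010⟩, |011⟩): (a, b) = (-0.7718, 0) → (-0.5457, -0.5457)
(|110⟩, |111⟩): (a, b) = (0.6358, 0) → (0.4496, 0.4496)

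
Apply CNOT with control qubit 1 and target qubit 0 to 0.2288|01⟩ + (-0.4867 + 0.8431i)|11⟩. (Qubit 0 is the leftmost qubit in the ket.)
(-0.4867 + 0.8431i)|01⟩ + 0.2288|11⟩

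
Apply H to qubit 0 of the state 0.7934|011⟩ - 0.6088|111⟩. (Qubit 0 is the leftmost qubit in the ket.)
0.1305|011⟩ + 0.9915|111⟩

H on qubit 0 mixes each pair of kets that differ only in qubit 0: amplitudes (a, b) of (|…0…⟩, |…1…⟩) become ((a + b)/√2, (a − b)/√2). Kets absent from the input have amplitude 0.
(|011⟩, |111⟩): (a, b) = (0.7934, -0.6088) → (0.1305, 0.9915)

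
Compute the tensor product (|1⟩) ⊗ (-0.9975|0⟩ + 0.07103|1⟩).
-0.9975|10⟩ + 0.07103|11⟩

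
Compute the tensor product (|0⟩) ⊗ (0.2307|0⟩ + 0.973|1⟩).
0.2307|00⟩ + 0.973|01⟩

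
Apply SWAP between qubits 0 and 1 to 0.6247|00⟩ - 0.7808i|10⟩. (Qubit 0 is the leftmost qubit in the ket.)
0.6247|00⟩ - 0.7808i|01⟩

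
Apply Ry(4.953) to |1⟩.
-0.6171|0⟩ - 0.7869|1⟩

Ry(4.953) = [[cos(θ/2), −sin(θ/2)], [sin(θ/2), cos(θ/2)]]; θ = 4.953, cos(θ/2) ≈ -0.78686, sin(θ/2) ≈ 0.617132.
With a = amp(|0⟩) = 0 and b = amp(|1⟩) = 1:
new amp(|0⟩) = (-0.78686)·a + (-0.617132)·b = -0.6171
new amp(|1⟩) = (0.617132)·a + (-0.78686)·b = -0.7869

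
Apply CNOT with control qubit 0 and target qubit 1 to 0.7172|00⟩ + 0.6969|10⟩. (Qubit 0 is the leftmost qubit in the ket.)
0.7172|00⟩ + 0.6969|11⟩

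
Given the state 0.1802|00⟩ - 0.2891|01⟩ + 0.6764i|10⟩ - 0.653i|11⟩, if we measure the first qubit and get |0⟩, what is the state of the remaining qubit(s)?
0.529|0⟩ - 0.8486|1⟩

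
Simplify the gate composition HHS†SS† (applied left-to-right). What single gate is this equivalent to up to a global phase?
S†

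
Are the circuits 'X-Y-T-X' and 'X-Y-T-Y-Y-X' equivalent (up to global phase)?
Yes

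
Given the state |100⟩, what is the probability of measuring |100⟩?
1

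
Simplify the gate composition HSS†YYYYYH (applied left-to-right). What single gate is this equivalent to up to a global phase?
Y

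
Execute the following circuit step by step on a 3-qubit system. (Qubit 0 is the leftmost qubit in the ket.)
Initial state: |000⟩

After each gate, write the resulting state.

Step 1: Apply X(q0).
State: |100⟩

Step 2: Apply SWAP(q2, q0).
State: |001⟩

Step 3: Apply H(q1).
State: 1/√2|001⟩ + 1/√2|011⟩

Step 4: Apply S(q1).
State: 1/√2|001⟩ + (1/√2)i|011⟩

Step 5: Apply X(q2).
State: 1/√2|000⟩ + (1/√2)i|010⟩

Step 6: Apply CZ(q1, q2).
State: 1/√2|000⟩ + (1/√2)i|010⟩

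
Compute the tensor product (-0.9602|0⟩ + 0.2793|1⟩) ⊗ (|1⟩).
-0.9602|01⟩ + 0.2793|11⟩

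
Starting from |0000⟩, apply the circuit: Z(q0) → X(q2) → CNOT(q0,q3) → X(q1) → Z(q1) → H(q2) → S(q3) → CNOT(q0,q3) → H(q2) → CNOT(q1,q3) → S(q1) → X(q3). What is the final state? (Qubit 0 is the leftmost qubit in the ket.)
-i|0110⟩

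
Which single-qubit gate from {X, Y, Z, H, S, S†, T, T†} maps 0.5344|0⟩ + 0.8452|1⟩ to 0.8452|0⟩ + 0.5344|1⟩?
X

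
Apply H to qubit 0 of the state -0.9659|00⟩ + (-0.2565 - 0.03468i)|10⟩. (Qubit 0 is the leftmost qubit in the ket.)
(-0.8644 - 0.02452i)|00⟩ + (-0.5016 + 0.02452i)|10⟩

H on qubit 0 mixes each pair of kets that differ only in qubit 0: amplitudes (a, b) of (|…0…⟩, |…1…⟩) become ((a + b)/√2, (a − b)/√2). Kets absent from the input have amplitude 0.
(|00⟩, |10⟩): (a, b) = (-0.9659, (-0.2565 - 0.03468i)) → ((-0.8644 - 0.02452i), (-0.5016 + 0.02452i))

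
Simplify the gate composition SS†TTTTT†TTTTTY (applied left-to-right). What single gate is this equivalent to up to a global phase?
Y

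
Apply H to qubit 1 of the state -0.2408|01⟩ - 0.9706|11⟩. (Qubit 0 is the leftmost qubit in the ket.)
-0.1703|00⟩ + 0.1703|01⟩ - 0.6863|10⟩ + 0.6863|11⟩

H on qubit 1 mixes each pair of kets that differ only in qubit 1: amplitudes (a, b) of (|…0…⟩, |…1…⟩) become ((a + b)/√2, (a − b)/√2). Kets absent from the input have amplitude 0.
(|00⟩, |01⟩): (a, b) = (0, -0.2408) → (-0.1703, 0.1703)
(|10⟩, |11⟩): (a, b) = (0, -0.9706) → (-0.6863, 0.6863)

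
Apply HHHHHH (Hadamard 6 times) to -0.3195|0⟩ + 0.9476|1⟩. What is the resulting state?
-0.3195|0⟩ + 0.9476|1⟩

H² = I, so an even number of Hadamards cancels: H^6 = I and the state is unchanged.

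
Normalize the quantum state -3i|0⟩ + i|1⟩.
-0.9487i|0⟩ + 0.3162i|1⟩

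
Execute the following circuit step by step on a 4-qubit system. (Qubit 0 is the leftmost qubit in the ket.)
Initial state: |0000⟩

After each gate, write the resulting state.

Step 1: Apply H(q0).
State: 1/√2|0000⟩ + 1/√2|1000⟩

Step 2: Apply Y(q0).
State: -(1/√2)i|0000⟩ + (1/√2)i|1000⟩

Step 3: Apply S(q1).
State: -(1/√2)i|0000⟩ + (1/√2)i|1000⟩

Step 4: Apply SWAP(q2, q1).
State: -(1/√2)i|0000⟩ + (1/√2)i|1000⟩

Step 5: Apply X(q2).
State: -(1/√2)i|0010⟩ + (1/√2)i|1010⟩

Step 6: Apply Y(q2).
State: -1/√2|0000⟩ + 1/√2|1000⟩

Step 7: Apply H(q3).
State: -1/2|0000⟩ - 1/2|0001⟩ + 1/2|1000⟩ + 1/2|1001⟩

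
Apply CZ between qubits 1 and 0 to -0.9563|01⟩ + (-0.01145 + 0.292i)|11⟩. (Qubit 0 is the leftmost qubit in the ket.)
-0.9563|01⟩ + (0.01145 - 0.292i)|11⟩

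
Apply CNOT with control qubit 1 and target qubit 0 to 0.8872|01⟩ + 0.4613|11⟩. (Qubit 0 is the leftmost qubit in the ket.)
0.4613|01⟩ + 0.8872|11⟩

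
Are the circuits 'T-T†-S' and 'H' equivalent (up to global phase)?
No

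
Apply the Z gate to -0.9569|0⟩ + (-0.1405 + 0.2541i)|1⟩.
-0.9569|0⟩ + (0.1405 - 0.2541i)|1⟩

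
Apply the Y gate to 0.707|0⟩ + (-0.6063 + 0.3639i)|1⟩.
(0.3639 + 0.6063i)|0⟩ + 0.707i|1⟩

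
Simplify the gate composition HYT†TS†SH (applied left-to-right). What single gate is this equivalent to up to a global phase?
Y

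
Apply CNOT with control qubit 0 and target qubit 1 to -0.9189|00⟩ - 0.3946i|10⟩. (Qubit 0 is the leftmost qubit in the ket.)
-0.9189|00⟩ - 0.3946i|11⟩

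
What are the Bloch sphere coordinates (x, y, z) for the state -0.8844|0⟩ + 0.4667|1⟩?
(-0.8255, 0, 0.5644)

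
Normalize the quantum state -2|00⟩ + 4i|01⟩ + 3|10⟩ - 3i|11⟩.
-0.3244|00⟩ + 0.6489i|01⟩ + 0.4867|10⟩ - 0.4867i|11⟩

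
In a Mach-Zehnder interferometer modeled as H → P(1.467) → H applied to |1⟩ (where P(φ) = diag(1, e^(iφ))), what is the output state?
(0.4482 - 0.4973i)|0⟩ + (0.5518 + 0.4973i)|1⟩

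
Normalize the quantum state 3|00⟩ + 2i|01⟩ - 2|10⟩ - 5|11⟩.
0.4629|00⟩ + 0.3086i|01⟩ - 0.3086|10⟩ - 0.7715|11⟩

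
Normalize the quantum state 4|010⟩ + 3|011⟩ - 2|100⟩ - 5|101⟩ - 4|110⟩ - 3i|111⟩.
0.45|010⟩ + 0.3375|011⟩ - 0.225|100⟩ - 0.5625|101⟩ - 0.45|110⟩ - 0.3375i|111⟩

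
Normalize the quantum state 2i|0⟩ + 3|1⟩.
0.5547i|0⟩ + 0.8321|1⟩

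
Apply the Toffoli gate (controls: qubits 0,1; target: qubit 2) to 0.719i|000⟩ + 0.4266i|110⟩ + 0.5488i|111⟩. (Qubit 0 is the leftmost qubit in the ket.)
0.719i|000⟩ + 0.5488i|110⟩ + 0.4266i|111⟩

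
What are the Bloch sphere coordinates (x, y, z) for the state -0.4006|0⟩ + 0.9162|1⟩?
(-0.7341, 0, -0.6789)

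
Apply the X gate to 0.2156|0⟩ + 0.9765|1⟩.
0.9765|0⟩ + 0.2156|1⟩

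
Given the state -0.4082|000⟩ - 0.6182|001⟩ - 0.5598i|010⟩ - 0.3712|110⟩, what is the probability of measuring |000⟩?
0.1666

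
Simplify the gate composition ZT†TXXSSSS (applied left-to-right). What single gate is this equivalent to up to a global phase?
Z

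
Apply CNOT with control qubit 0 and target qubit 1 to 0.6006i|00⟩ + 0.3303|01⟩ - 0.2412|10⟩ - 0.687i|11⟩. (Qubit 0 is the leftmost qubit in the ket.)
0.6006i|00⟩ + 0.3303|01⟩ - 0.687i|10⟩ - 0.2412|11⟩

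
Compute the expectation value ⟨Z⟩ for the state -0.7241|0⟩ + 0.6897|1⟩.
0.04863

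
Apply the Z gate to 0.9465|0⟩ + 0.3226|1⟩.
0.9465|0⟩ - 0.3226|1⟩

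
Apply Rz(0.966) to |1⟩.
(0.8856 + 0.4644i)|1⟩

Rz(0.966) = [[e^(−iθ/2), 0], [0, e^(iθ/2)]] with e^(±iθ/2) = cos(θ/2) ± i·sin(θ/2); θ = 0.966, cos(θ/2) ≈ 0.885606, sin(θ/2) ≈ 0.464438.
With a = amp(|0⟩) = 0 and b = amp(|1⟩) = 1:
new amp(|0⟩) = (0.885606 - 0.464438i)·a = 0
new amp(|1⟩) = (0.885606 + 0.464438i)·b = (0.8856 + 0.4644i)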